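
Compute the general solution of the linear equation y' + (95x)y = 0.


P(x) = 95x ⇒ μ = e^((95/2)x²).
Q(x) = 0 so μ y is constant: y = Ce^(-(95/2)x²).


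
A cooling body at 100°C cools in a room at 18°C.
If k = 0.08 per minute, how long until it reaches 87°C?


From T(t) = T_a + (T₀ - T_a)e^(-kt), set T(t) = 87:
(87 - 18) / (100 - 18) = e^(-0.08t), so t = -ln(0.841)/0.08 ≈ 2.2 minutes.


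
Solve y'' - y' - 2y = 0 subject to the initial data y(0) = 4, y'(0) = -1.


Characteristic roots of r² - r - 2 = 0 are 2, -1.
General solution y = c₁ e^(2x) + c₂ e^(-x).
Apply y(0) = 4: c₁ + c₂ = 4. Apply y'(0) = -1: 2 c₁ - 1 c₂ = -1.
Solve: c₁ = 1, c₂ = 3.
Particular solution: y = e^(2x) + 3e^(-x).


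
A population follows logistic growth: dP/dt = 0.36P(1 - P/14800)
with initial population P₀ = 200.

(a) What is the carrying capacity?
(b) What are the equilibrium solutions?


Logistic ODE dP/dt = 0.36P(1 - P/14800) has equilibria where dP/dt = 0, i.e. P = 0 or P = 14800.
The coefficient (1 - P/K) = 0 when P = K, identifying K = 14800 as the carrying capacity.
(a) K = 14800; (b) equilibria P = 0 and P = 14800.


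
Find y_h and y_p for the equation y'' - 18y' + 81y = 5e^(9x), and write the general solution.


Characteristic polynomial (r - 9)² = 0; repeated root r = 9.
y_h = (C₁ + C₂x)e^(9x). Forcing matches the repeated root (resonance), so try y_p = Ax² e^(9x).
Substitute and solve for A: 2A = 5, so A = 5/2.
General solution: y = (C₁ + C₂x + (5/2)x²)e^(9x).


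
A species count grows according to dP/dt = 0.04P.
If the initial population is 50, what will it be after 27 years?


The ODE dP/dt = 0.04P has solution P(t) = P(0)e^(0.04t).
Substitute P(0) = 50 and t = 27: P(27) = 50 e^(1.08) ≈ 147.


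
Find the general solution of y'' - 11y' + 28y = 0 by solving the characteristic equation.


Characteristic equation: r² - 11r + 28 = 0.
Factor: (r - 7)(r - 4) = 0 ⇒ r = 7, 4 (distinct real).
General solution: y = C₁e^(7x) + C₂e^(4x).


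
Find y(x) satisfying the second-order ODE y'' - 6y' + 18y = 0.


Characteristic equation: r² - 6r + 18 = 0.
Discriminant is negative; roots r = 3 ± 3i (complex conjugate pair).
General solution uses e^(α x)(C₁ cos(β x) + C₂ sin(β x)): y = e^(3x)(C₁cos(3x) + C₂sin(3x)).


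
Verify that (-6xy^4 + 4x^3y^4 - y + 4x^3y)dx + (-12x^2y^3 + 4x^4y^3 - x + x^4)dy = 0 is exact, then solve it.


Check exactness: ∂M/∂y = -24xy^3 + 16x^3y^3 - 1 + 4x^3 and ∂N/∂x = -24xy^3 + 16x^3y^3 - 1 + 4x^3; equal, so the equation is exact.
Integrate M with respect to x (treating y as constant): ∫M dx = -3x^2y^4 + x^4y^4 - xy + x^4y + h(y).
Differentiate w.r.t. y and set equal to N: all terms match, so h'(y) = 0 and h is a constant absorbed into C.
General solution: -3x^2y^4 + x^4y^4 - xy + x^4y = C.


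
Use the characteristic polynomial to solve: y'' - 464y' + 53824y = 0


Characteristic equation: r² - 464r + 53824 = 0, i.e. (r - 232)² = 0.
Repeated root r = 232; include an x factor for the second linearly independent solution.
General solution: y = (C₁ + C₂x)e^(232x).


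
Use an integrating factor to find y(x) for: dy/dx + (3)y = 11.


P(x) = 3, Q(x) = 11; integrating factor μ = e^(3x).
(μ y)' = 11e^(3x) ⇒ μ y = (11/3)e^(3x) + C.
Divide by μ: y = 11/3 + Ce^(-3x).


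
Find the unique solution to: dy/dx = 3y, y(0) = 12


General solution of y' = 3y is y = Ce^(3x).
Apply y(0) = 12: C = 12.
Particular solution: y = 12e^(3x).


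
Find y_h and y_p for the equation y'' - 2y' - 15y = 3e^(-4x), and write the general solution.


Characteristic roots of r² - 2r - 15 = 0 are 5, -3.
y_h = C₁e^(5x) + C₂e^(-3x).
Forcing exponent -4 is not a characteristic root; try y_p = Ae^(-4x).
Substitute: A·(16 + (-2)·-4 + (-15)) = A·9 = 3, so A = 1/3.
General solution: y = C₁e^(5x) + C₂e^(-3x) + (1/3)e^(-4x).


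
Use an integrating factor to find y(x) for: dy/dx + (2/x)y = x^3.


P(x) = 2/x ⇒ μ = x^2.
(x^2 y)' = x^5 ⇒ x^2 y = x^6/(6) + C.
Solve for y: y = (1/6)x^4 + C/x^2.


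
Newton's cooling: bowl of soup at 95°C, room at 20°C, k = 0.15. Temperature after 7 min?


Newton's law: dT/dt = -k(T - T_a) has solution T(t) = T_a + (T₀ - T_a)e^(-kt).
Plug in T_a = 20, T₀ = 95, k = 0.15, t = 7: T(7) = 20 + (75)e^(-1.05) ≈ 46.2°C.


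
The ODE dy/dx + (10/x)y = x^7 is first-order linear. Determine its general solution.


P(x) = 10/x ⇒ μ = x^10.
(x^10 y)' = x^17 ⇒ x^10 y = x^18/(18) + C.
Solve for y: y = (1/18)x^8 + C/x^10.


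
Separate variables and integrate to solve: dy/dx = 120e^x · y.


Separate variables: dy/y = 120e^x dx.
Integrate: ln|y| = 120e^x + C₀.
Exponentiate: y = Ce^(120e^x).


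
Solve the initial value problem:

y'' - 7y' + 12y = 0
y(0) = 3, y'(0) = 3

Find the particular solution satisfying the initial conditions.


Characteristic roots of r² - 7r + 12 = 0 are 4, 3.
General solution y = c₁ e^(4x) + c₂ e^(3x).
Apply y(0) = 3: c₁ + c₂ = 3. Apply y'(0) = 3: 4 c₁ + 3 c₂ = 3.
Solve: c₁ = -6, c₂ = 9.
Particular solution: y = -6e^(4x) + 9e^(3x).


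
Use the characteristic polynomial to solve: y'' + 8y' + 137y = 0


Characteristic equation: r² + 8r + 137 = 0.
Discriminant is negative; roots r = -4 ± 11i (complex conjugate pair).
General solution uses e^(α x)(C₁ cos(β x) + C₂ sin(β x)): y = e^(-4x)(C₁cos(11x) + C₂sin(11x)).


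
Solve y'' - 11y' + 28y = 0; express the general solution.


Characteristic equation: r² - 11r + 28 = 0.
Factor: (r - 4)(r - 7) = 0 ⇒ r = 4, 7 (distinct real).
General solution: y = C₁e^(4x) + C₂e^(7x).


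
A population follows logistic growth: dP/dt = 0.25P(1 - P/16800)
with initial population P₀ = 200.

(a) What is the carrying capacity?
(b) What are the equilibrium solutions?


Logistic ODE dP/dt = 0.25P(1 - P/16800) has equilibria where dP/dt = 0, i.e. P = 0 or P = 16800.
The coefficient (1 - P/K) = 0 when P = K, identifying K = 16800 as the carrying capacity.
(a) K = 16800; (b) equilibria P = 0 and P = 16800.


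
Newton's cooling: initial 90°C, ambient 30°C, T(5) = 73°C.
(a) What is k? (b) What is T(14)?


Newton's law: T(t) = T_a + (T₀ - T_a)e^(-kt).
(a) Use T(5) = 73: (73 - 30)/(90 - 30) = e^(-k·5), so k = -ln(0.717)/5 ≈ 0.0666.
(b) Apply k to t = 14: T(14) = 30 + (60)e^(-0.933) ≈ 53.6°C.


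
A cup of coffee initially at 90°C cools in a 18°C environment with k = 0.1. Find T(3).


Newton's law: dT/dt = -k(T - T_a) has solution T(t) = T_a + (T₀ - T_a)e^(-kt).
Plug in T_a = 18, T₀ = 90, k = 0.1, t = 3: T(3) = 18 + (72)e^(-0.30) ≈ 71.3°C.


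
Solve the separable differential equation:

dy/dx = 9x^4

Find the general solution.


Integrate both sides with respect to x: y = ∫ 9x^4 dx = (9/5)x^5 + C.


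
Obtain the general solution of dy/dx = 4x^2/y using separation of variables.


Separate variables: y dy = 4x^2 dx.
Integrate both sides: y²/2 = (4/3)x^3 + C₀.
Multiply by 2: y² = (8/3)x^3 + C.


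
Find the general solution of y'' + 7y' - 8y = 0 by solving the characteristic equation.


Characteristic equation: r² + 7r - 8 = 0.
Factor: (r + 8)(r - 1) = 0 ⇒ r = -8, 1 (distinct real).
General solution: y = C₁e^(-8x) + C₂e^(x).


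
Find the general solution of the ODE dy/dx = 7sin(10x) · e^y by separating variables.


Separate: e^(-y) dy = 7sin(10x) dx.
Integrate: -e^(-y) = -(7/10)cos(10x) + C₀.
Rearrange: e^(-y) = (7/10)cos(10x) + C.


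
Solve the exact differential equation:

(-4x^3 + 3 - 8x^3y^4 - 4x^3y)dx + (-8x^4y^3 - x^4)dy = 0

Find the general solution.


Check exactness: ∂M/∂y = -32x^3y^3 - 4x^3 and ∂N/∂x = -32x^3y^3 - 4x^3; equal, so the equation is exact.
Integrate M with respect to x (treating y as constant): ∫M dx = -x^4 + 3x - 2x^4y^4 - x^4y + h(y).
Differentiate w.r.t. y and set equal to N: all terms match, so h'(y) = 0 and h is a constant absorbed into C.
General solution: -x^4 + 3x - 2x^4y^4 - x^4y = C.


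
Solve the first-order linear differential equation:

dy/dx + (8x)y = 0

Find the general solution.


P(x) = 8x ⇒ μ = e^(4x²).
Q(x) = 0 so μ y is constant: y = Ce^(-4x²).


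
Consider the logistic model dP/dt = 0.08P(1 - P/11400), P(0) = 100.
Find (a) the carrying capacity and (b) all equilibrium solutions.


Logistic ODE dP/dt = 0.08P(1 - P/11400) has equilibria where dP/dt = 0, i.e. P = 0 or P = 11400.
The coefficient (1 - P/K) = 0 when P = K, identifying K = 11400 as the carrying capacity.
(a) K = 11400; (b) equilibria P = 0 and P = 11400.


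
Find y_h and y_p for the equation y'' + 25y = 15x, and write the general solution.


Homogeneous: r² + 25 = 0 ⇒ r = ±5i, y_h = C₁cos(5x) + C₂sin(5x).
Polynomial forcing; try y_p = Ax + B. Then y_p'' + 25 y_p = 25(Ax + B) = 15x, so B = 0 and A = 3/5.
General solution: y = C₁cos(5x) + C₂sin(5x) + (3/5)x.


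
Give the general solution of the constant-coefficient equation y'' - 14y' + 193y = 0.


Characteristic equation: r² - 14r + 193 = 0.
Discriminant is negative; roots r = 7 ± 12i (complex conjugate pair).
General solution uses e^(α x)(C₁ cos(β x) + C₂ sin(β x)): y = e^(7x)(C₁cos(12x) + C₂sin(12x)).


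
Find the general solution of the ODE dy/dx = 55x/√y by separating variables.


Separate: √y dy = 55x dx.
Integrate: (2/3)y^(3/2) = (55/2)x² + C.


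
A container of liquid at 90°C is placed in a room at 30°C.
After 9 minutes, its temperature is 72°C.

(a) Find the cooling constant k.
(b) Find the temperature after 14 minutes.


Newton's law: T(t) = T_a + (T₀ - T_a)e^(-kt).
(a) Use T(9) = 72: (72 - 30)/(90 - 30) = e^(-k·9), so k = -ln(0.700)/9 ≈ 0.0396.
(b) Apply k to t = 14: T(14) = 30 + (60)e^(-0.555) ≈ 64.5°C.


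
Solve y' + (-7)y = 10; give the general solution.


P(x) = -7 ⇒ μ = e^(-7x).
(μ y)' = 10e^(-7x) ⇒ μ y = -(10/7)e^(-7x) + C.
Divide by μ: y = -10/7 + Ce^(7x).


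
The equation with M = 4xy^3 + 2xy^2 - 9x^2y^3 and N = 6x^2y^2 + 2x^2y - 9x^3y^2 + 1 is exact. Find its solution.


Check exactness: ∂M/∂y = 12xy^2 + 4xy - 27x^2y^2 and ∂N/∂x = 12xy^2 + 4xy - 27x^2y^2; equal, so the equation is exact.
Integrate M with respect to x (treating y as constant): ∫M dx = 2x^2y^3 + x^2y^2 - 3x^3y^3 + h(y).
Differentiate w.r.t. y and set equal to N: the x-dependent terms already match, leaving h'(y) = 1. Integrate: h(y) = y.
So F(x,y) = 2x^2y^3 + x^2y^2 - 3x^3y^3 + y.
General solution: 2x^2y^3 + x^2y^2 - 3x^3y^3 + y = C.


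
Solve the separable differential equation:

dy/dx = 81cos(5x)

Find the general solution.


g(y) = 1, so integrate directly: y = ∫ 81cos(5x) dx = (81/5)sin(5x) + C.


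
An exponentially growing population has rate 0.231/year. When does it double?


Exponential growth: P(t) = P₀ e^(0.231t). Set P(t)/P₀ = 2: e^(0.231t) = 2.
Solve: t = ln(2)/0.231 ≈ 3.00 years.


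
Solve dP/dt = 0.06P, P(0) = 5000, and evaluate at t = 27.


The ODE dP/dt = 0.06P has solution P(t) = P(0)e^(0.06t).
Substitute P(0) = 5000 and t = 27: P(27) = 5000 e^(1.62) ≈ 25265.


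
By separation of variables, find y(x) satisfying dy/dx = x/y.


Separate variables: y dy = x dx.
Integrate both sides: y²/2 = (1/2)x^2 + C₀.
Multiply by 2: y² = x^2 + C.


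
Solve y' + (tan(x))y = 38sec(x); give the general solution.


P(x) = tan(x) ⇒ μ = e^(∫tan(x)dx) = sec(x).
(sec(x) y)' = 38sec²(x) ⇒ sec(x) y = 38tan(x) + C.
Multiply by cos(x): y = 38sin(x) + C·cos(x).


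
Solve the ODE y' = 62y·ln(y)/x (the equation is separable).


Separate: dy/[y ln(y)] = 62 dx/x.
Substitute u = ln(y): du/u = 62 dx/x.
Integrate: ln|ln(y)| = 62ln|x| + C₀, hence ln(y) = C·x^62.


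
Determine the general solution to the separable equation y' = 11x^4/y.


Separate variables: y dy = 11x^4 dx.
Integrate both sides: y²/2 = (11/5)x^5 + C₀.
Multiply by 2: y² = (22/5)x^5 + C.


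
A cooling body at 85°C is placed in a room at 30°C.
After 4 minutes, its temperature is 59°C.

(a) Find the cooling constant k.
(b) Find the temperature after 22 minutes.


Newton's law: T(t) = T_a + (T₀ - T_a)e^(-kt).
(a) Use T(4) = 59: (59 - 30)/(85 - 30) = e^(-k·4), so k = -ln(0.527)/4 ≈ 0.1600.
(b) Apply k to t = 22: T(22) = 30 + (55)e^(-3.520) ≈ 31.6°C.


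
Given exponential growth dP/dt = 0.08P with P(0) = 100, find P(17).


The ODE dP/dt = 0.08P has solution P(t) = P(0)e^(0.08t).
Substitute P(0) = 100 and t = 17: P(17) = 100 e^(1.36) ≈ 390.


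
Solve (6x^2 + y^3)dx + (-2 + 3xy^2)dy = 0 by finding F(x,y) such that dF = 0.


Check exactness: ∂M/∂y = 3y^2 and ∂N/∂x = 3y^2; equal, so the equation is exact.
Integrate M with respect to x (treating y as constant): ∫M dx = 2x^3 + xy^3 + h(y).
Differentiate w.r.t. y and set equal to N: the x-dependent terms already match, leaving h'(y) = -2. Integrate: h(y) = -2y.
So F(x,y) = -2y + 2x^3 + xy^3.
General solution: -2y + 2x^3 + xy^3 = C.


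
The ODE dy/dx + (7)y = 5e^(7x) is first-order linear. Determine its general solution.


P(x) = 7 ⇒ μ = e^(7x).
(μ y)' = 5e^(14x) ⇒ μ y = (5/14)e^(14x) + C.
Divide by μ: y = (5/14)e^(7x) + Ce^(-7x).


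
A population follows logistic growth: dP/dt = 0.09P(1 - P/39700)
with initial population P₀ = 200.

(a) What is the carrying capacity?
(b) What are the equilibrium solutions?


Logistic ODE dP/dt = 0.09P(1 - P/39700) has equilibria where dP/dt = 0, i.e. P = 0 or P = 39700.
The coefficient (1 - P/K) = 0 when P = K, identifying K = 39700 as the carrying capacity.
(a) K = 39700; (b) equilibria P = 0 and P = 39700.


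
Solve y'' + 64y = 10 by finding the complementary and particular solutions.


Homogeneous part: r² + 64 = 0 ⇒ r = ±8i, so y_h = C₁cos(8x) + C₂sin(8x).
Try constant y_p = A; plug in: 64A = 10 ⇒ A = 5/32.
General solution: y = C₁cos(8x) + C₂sin(8x) + 5/32.


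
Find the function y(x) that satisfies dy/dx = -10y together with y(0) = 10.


General solution of y' = -10y is y = Ce^(-10x).
Apply y(0) = 10: C = 10.
Particular solution: y = 10e^(-10x).


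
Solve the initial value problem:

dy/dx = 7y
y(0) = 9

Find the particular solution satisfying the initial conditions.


General solution of y' = 7y is y = Ce^(7x).
Apply y(0) = 9: C = 9.
Particular solution: y = 9e^(7x).


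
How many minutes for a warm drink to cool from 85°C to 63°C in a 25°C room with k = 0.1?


From T(t) = T_a + (T₀ - T_a)e^(-kt), set T(t) = 63:
(63 - 25) / (85 - 25) = e^(-0.1t), so t = -ln(0.633)/0.1 ≈ 4.6 minutes.


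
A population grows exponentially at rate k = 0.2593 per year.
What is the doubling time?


Exponential growth: P(t) = P₀ e^(0.2593t). Set P(t)/P₀ = 2: e^(0.2593t) = 2.
Solve: t = ln(2)/0.2593 ≈ 2.67 years.


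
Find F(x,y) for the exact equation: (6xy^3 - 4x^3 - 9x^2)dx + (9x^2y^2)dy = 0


Check exactness: ∂M/∂y = 18xy^2 and ∂N/∂x = 18xy^2; equal, so the equation is exact.
Integrate M with respect to x (treating y as constant): ∫M dx = 3x^2y^3 - x^4 - 3x^3 + h(y).
Differentiate w.r.t. y and set equal to N: all terms match, so h'(y) = 0 and h is a constant absorbed into C.
General solution: 3x^2y^3 - x^4 - 3x^3 = C.


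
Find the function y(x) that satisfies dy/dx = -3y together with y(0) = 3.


General solution of y' = -3y is y = Ce^(-3x).
Apply y(0) = 3: C = 3.
Particular solution: y = 3e^(-3x).


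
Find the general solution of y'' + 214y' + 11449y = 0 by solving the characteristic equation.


Characteristic equation: r² + 214r + 11449 = 0, i.e. (r + 107)² = 0.
Repeated root r = -107; include an x factor for the second linearly independent solution.
General solution: y = (C₁ + C₂x)e^(-107x).


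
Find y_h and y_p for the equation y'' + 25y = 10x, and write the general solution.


Homogeneous: r² + 25 = 0 ⇒ r = ±5i, y_h = C₁cos(5x) + C₂sin(5x).
Polynomial forcing; try y_p = Ax + B. Then y_p'' + 25 y_p = 25(Ax + B) = 10x, so B = 0 and A = 2/5.
General solution: y = C₁cos(5x) + C₂sin(5x) + (2/5)x.


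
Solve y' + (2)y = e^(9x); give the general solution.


P(x) = 2 ⇒ μ = e^(2x).
(μ y)' = e^(11x) ⇒ μ y = e^(11x)/11 + C.
Divide by μ: y = (1/11)e^(9x) + Ce^(-2x).


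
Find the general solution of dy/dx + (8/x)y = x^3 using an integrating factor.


P(x) = 8/x ⇒ μ = x^8.
(x^8 y)' = x^11 ⇒ x^8 y = x^12/(12) + C.
Solve for y: y = (1/12)x^4 + C/x^8.


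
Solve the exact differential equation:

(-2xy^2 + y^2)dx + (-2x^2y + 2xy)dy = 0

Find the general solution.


Check exactness: ∂M/∂y = -4xy + 2y and ∂N/∂x = -4xy + 2y; equal, so the equation is exact.
Integrate M with respect to x (treating y as constant): ∫M dx = -x^2y^2 + xy^2 + h(y).
Differentiate w.r.t. y and set equal to N: all terms match, so h'(y) = 0 and h is a constant absorbed into C.
General solution: -x^2y^2 + xy^2 = C.


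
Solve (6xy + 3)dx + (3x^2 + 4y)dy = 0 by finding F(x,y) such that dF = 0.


Check exactness: ∂M/∂y = 6x and ∂N/∂x = 6x; equal, so the equation is exact.
Integrate M with respect to x (treating y as constant): ∫M dx = 3x^2y + 3x + h(y).
Differentiate w.r.t. y and set equal to N: the x-dependent terms already match, leaving h'(y) = 4y. Integrate: h(y) = 2y^2.
So F(x,y) = 3x^2y + 3x + 2y^2.
General solution: 3x^2y + 3x + 2y^2 = C.


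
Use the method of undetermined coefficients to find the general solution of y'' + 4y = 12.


Homogeneous part: r² + 4 = 0 ⇒ r = ±2i, so y_h = C₁cos(2x) + C₂sin(2x).
Try constant y_p = A; plug in: 4A = 12 ⇒ A = 3.
General solution: y = C₁cos(2x) + C₂sin(2x) + 3.


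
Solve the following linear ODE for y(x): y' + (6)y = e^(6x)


P(x) = 6 ⇒ μ = e^(6x).
(μ y)' = e^(12x) ⇒ μ y = e^(12x)/12 + C.
Divide by μ: y = (1/12)e^(6x) + Ce^(-6x).


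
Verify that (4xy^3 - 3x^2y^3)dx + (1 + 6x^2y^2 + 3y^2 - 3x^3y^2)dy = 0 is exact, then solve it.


Check exactness: ∂M/∂y = 12xy^2 - 9x^2y^2 and ∂N/∂x = 12xy^2 - 9x^2y^2; equal, so the equation is exact.
Integrate M with respect to x (treating y as constant): ∫M dx = 2x^2y^3 - x^3y^3 + h(y).
Differentiate w.r.t. y and set equal to N: the x-dependent terms already match, leaving h'(y) = 1 + 3y^2. Integrate: h(y) = y + y^3.
So F(x,y) = y + 2x^2y^3 + y^3 - x^3y^3.
General solution: y + 2x^2y^3 + y^3 - x^3y^3 = C.


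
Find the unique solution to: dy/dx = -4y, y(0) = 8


General solution of y' = -4y is y = Ce^(-4x).
Apply y(0) = 8: C = 8.
Particular solution: y = 8e^(-4x).


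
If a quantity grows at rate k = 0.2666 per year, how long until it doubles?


Exponential growth: P(t) = P₀ e^(0.2666t). Set P(t)/P₀ = 2: e^(0.2666t) = 2.
Solve: t = ln(2)/0.2666 ≈ 2.60 years.


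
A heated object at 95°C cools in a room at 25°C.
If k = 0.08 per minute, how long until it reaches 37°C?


From T(t) = T_a + (T₀ - T_a)e^(-kt), set T(t) = 37:
(37 - 25) / (95 - 25) = e^(-0.08t), so t = -ln(0.171)/0.08 ≈ 22.0 minutes.


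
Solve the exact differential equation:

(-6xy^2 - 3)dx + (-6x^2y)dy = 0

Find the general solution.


Check exactness: ∂M/∂y = -12xy and ∂N/∂x = -12xy; equal, so the equation is exact.
Integrate M with respect to x (treating y as constant): ∫M dx = -3x^2y^2 - 3x + h(y).
Differentiate w.r.t. y and set equal to N: all terms match, so h'(y) = 0 and h is a constant absorbed into C.
General solution: -3x^2y^2 - 3x = C.


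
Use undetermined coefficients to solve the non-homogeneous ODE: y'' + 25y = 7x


Homogeneous: r² + 25 = 0 ⇒ r = ±5i, y_h = C₁cos(5x) + C₂sin(5x).
Polynomial forcing; try y_p = Ax + B. Then y_p'' + 25 y_p = 25(Ax + B) = 7x, so B = 0 and A = 7/25.
General solution: y = C₁cos(5x) + C₂sin(5x) + (7/25)x.


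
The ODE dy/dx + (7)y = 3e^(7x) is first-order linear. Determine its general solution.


P(x) = 7 ⇒ μ = e^(7x).
(μ y)' = 3e^(14x) ⇒ μ y = (3/14)e^(14x) + C.
Divide by μ: y = (3/14)e^(7x) + Ce^(-7x).


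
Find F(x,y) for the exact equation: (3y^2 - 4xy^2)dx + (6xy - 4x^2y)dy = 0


Check exactness: ∂M/∂y = 6y - 8xy and ∂N/∂x = 6y - 8xy; equal, so the equation is exact.
Integrate M with respect to x (treating y as constant): ∫M dx = 3xy^2 - 2x^2y^2 + h(y).
Differentiate w.r.t. y and set equal to N: all terms match, so h'(y) = 0 and h is a constant absorbed into C.
General solution: 3xy^2 - 2x^2y^2 = C.


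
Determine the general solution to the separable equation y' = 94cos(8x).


g(y) = 1, so integrate directly: y = ∫ 94cos(8x) dx = (47/4)sin(8x) + C.


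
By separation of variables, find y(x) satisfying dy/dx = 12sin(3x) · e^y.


Separate: e^(-y) dy = 12sin(3x) dx.
Integrate: -e^(-y) = -4cos(3x) + C₀.
Rearrange: e^(-y) = 4cos(3x) + C.


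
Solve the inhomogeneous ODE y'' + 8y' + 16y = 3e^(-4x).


Characteristic polynomial (r + 4)² = 0; repeated root r = -4.
y_h = (C₁ + C₂x)e^(-4x). Forcing matches the repeated root (resonance), so try y_p = Ax² e^(-4x).
Substitute and solve for A: 2A = 3, so A = 3/2.
General solution: y = (C₁ + C₂x + (3/2)x²)e^(-4x).


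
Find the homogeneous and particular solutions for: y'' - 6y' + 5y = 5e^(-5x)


Characteristic roots of r² - 6r + 5 = 0 are 1, 5.
y_h = C₁e^(x) + C₂e^(5x).
Forcing exponent -5 is not a characteristic root; try y_p = Ae^(-5x).
Substitute: A·(25 + (-6)·-5 + (5)) = A·60 = 5, so A = 1/12.
General solution: y = C₁e^(x) + C₂e^(5x) + (1/12)e^(-5x).


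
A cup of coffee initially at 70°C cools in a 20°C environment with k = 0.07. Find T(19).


Newton's law: dT/dt = -k(T - T_a) has solution T(t) = T_a + (T₀ - T_a)e^(-kt).
Plug in T_a = 20, T₀ = 70, k = 0.07, t = 19: T(19) = 20 + (50)e^(-1.33) ≈ 33.2°C.


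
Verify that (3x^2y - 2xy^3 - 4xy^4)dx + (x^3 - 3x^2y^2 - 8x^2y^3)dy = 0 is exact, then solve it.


Check exactness: ∂M/∂y = 3x^2 - 6xy^2 - 16xy^3 and ∂N/∂x = 3x^2 - 6xy^2 - 16xy^3; equal, so the equation is exact.
Integrate M with respect to x (treating y as constant): ∫M dx = x^3y - x^2y^3 - 2x^2y^4 + h(y).
Differentiate w.r.t. y and set equal to N: all terms match, so h'(y) = 0 and h is a constant absorbed into C.
General solution: x^3y - x^2y^3 - 2x^2y^4 = C.


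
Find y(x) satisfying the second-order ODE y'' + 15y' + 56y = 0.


Characteristic equation: r² + 15r + 56 = 0.
Factor: (r + 7)(r + 8) = 0 ⇒ r = -7, -8 (distinct real).
General solution: y = C₁e^(-7x) + C₂e^(-8x).


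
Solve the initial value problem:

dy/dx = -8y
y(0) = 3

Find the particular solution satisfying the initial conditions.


General solution of y' = -8y is y = Ce^(-8x).
Apply y(0) = 3: C = 3.
Particular solution: y = 3e^(-8x).


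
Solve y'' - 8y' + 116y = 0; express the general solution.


Characteristic equation: r² - 8r + 116 = 0.
Discriminant is negative; roots r = 4 ± 10i (complex conjugate pair).
General solution uses e^(α x)(C₁ cos(β x) + C₂ sin(β x)): y = e^(4x)(C₁cos(10x) + C₂sin(10x)).


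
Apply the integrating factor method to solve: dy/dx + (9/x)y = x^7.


P(x) = 9/x ⇒ μ = x^9.
(x^9 y)' = x^9·x^7 = x^16.
Integrate: x^9 y = x^17/(17) + C.
Solve for y: y = (1/17)x^8 + C/x^9.


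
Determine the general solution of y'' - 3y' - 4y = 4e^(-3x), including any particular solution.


Characteristic roots of r² - 3r - 4 = 0 are -1, 4.
y_h = C₁e^(-x) + C₂e^(4x).
Forcing exponent -3 is not a characteristic root; try y_p = Ae^(-3x).
Substitute: A·(9 + (-3)·-3 + (-4)) = A·14 = 4, so A = 2/7.
General solution: y = C₁e^(-x) + C₂e^(4x) + (2/7)e^(-3x).


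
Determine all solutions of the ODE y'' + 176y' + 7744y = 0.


Characteristic equation: r² + 176r + 7744 = 0, i.e. (r + 88)² = 0.
Repeated root r = -88; include an x factor for the second linearly independent solution.
General solution: y = (C₁ + C₂x)e^(-88x).


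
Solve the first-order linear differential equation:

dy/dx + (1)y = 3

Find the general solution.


P(x) = 1, Q(x) = 3; integrating factor μ = e^(x).
(μ y)' = 3e^(x) ⇒ μ y = 3e^(x) + C.
Divide by μ: y = 3 + Ce^(-x).


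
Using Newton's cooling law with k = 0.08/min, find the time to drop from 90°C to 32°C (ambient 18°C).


From T(t) = T_a + (T₀ - T_a)e^(-kt), set T(t) = 32:
(32 - 18) / (90 - 18) = e^(-0.08t), so t = -ln(0.194)/0.08 ≈ 20.5 minutes.


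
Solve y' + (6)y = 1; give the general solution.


P(x) = 6, Q(x) = 1; integrating factor μ = e^(6x).
(μ y)' = e^(6x) ⇒ μ y = (1/6)e^(6x) + C.
Divide by μ: y = 1/6 + Ce^(-6x).


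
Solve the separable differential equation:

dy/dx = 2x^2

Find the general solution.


Integrate both sides with respect to x: y = ∫ 2x^2 dx = (2/3)x^3 + C.


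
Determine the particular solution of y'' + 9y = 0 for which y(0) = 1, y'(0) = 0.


Characteristic roots of r² + 9 = 0 are ±3i, so y = C₁cos(3x) + C₂sin(3x).
Apply y(0) = 1: C₁ = 1. Differentiate and apply y'(0) = 0: 3·C₂ = 0, so C₂ = 0.
Particular solution: y = cos(3x).


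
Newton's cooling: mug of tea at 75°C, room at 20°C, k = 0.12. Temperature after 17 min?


Newton's law: dT/dt = -k(T - T_a) has solution T(t) = T_a + (T₀ - T_a)e^(-kt).
Plug in T_a = 20, T₀ = 75, k = 0.12, t = 17: T(17) = 20 + (55)e^(-2.04) ≈ 27.2°C.


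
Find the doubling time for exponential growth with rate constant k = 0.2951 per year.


Exponential growth: P(t) = P₀ e^(0.2951t). Set P(t)/P₀ = 2: e^(0.2951t) = 2.
Solve: t = ln(2)/0.2951 ≈ 2.35 years.


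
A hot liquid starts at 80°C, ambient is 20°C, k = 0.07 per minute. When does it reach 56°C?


From T(t) = T_a + (T₀ - T_a)e^(-kt), set T(t) = 56:
(56 - 20) / (80 - 20) = e^(-0.07t), so t = -ln(0.600)/0.07 ≈ 7.3 minutes.


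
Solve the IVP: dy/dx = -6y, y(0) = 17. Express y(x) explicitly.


General solution of y' = -6y is y = Ce^(-6x).
Apply y(0) = 17: C = 17.
Particular solution: y = 17e^(-6x).


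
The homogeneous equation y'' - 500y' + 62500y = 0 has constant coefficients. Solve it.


Characteristic equation: r² - 500r + 62500 = 0, i.e. (r - 250)² = 0.
Repeated root r = 250; include an x factor for the second linearly independent solution.
General solution: y = (C₁ + C₂x)e^(250x).


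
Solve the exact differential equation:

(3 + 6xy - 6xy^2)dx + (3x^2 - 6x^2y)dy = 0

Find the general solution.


Check exactness: ∂M/∂y = 6x - 12xy and ∂N/∂x = 6x - 12xy; equal, so the equation is exact.
Integrate M with respect to x (treating y as constant): ∫M dx = 3x + 3x^2y - 3x^2y^2 + h(y).
Differentiate w.r.t. y and set equal to N: all terms match, so h'(y) = 0 and h is a constant absorbed into C.
General solution: 3x + 3x^2y - 3x^2y^2 = C.


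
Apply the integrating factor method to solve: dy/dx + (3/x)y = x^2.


P(x) = 3/x ⇒ μ = x^3.
(x^3 y)' = x^5 ⇒ x^3 y = x^6/(6) + C.
Solve for y: y = (1/6)x^3 + C/x^3.


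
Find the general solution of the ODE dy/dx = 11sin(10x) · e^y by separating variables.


Separate: e^(-y) dy = 11sin(10x) dx.
Integrate: -e^(-y) = -(11/10)cos(10x) + C₀.
Rearrange: e^(-y) = (11/10)cos(10x) + C.


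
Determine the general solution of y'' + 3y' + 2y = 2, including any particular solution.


Characteristic roots of r² + 3r + 2 = 0 are -2, -1.
y_h = C₁e^(-2x) + C₂e^(-x).
Constant forcing; try y_p = A. Then 2A = 2 ⇒ A = 1.
General solution: y = C₁e^(-2x) + C₂e^(-x) + 1.


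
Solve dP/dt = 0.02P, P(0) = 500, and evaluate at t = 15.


The ODE dP/dt = 0.02P has solution P(t) = P(0)e^(0.02t).
Substitute P(0) = 500 and t = 15: P(15) = 500 e^(0.30) ≈ 675.


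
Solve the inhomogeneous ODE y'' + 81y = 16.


Homogeneous part: r² + 81 = 0 ⇒ r = ±9i, so y_h = C₁cos(9x) + C₂sin(9x).
Try constant y_p = A; plug in: 81A = 16 ⇒ A = 16/81.
General solution: y = C₁cos(9x) + C₂sin(9x) + 16/81.


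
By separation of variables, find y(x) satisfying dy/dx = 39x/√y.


Separate: √y dy = 39x dx.
Integrate: (2/3)y^(3/2) = (39/2)x² + C.


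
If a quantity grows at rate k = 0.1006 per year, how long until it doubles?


Exponential growth: P(t) = P₀ e^(0.1006t). Set P(t)/P₀ = 2: e^(0.1006t) = 2.
Solve: t = ln(2)/0.1006 ≈ 6.89 years.


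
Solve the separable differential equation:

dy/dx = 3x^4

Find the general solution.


Integrate both sides with respect to x: y = ∫ 3x^4 dx = (3/5)x^5 + C.


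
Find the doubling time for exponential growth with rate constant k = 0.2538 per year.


Exponential growth: P(t) = P₀ e^(0.2538t). Set P(t)/P₀ = 2: e^(0.2538t) = 2.
Solve: t = ln(2)/0.2538 ≈ 2.73 years.


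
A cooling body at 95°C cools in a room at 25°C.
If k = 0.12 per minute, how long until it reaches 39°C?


From T(t) = T_a + (T₀ - T_a)e^(-kt), set T(t) = 39:
(39 - 25) / (95 - 25) = e^(-0.12t), so t = -ln(0.200)/0.12 ≈ 13.4 minutes.


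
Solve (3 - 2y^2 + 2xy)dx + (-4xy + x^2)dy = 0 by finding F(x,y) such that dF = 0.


Check exactness: ∂M/∂y = -4y + 2x and ∂N/∂x = -4y + 2x; equal, so the equation is exact.
Integrate M with respect to x (treating y as constant): ∫M dx = 3x - 2xy^2 + x^2y + h(y).
Differentiate w.r.t. y and set equal to N: all terms match, so h'(y) = 0 and h is a constant absorbed into C.
General solution: 3x - 2xy^2 + x^2y = C.


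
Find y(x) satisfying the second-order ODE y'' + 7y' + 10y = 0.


Characteristic equation: r² + 7r + 10 = 0.
Factor: (r + 2)(r + 5) = 0 ⇒ r = -2, -5 (distinct real).
General solution: y = C₁e^(-2x) + C₂e^(-5x).


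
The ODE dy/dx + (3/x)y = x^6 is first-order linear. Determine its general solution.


P(x) = 3/x ⇒ μ = x^3.
(x^3 y)' = x^9 ⇒ x^3 y = x^10/(10) + C.
Solve for y: y = (1/10)x^7 + C/x^3.


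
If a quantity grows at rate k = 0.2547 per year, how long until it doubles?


Exponential growth: P(t) = P₀ e^(0.2547t). Set P(t)/P₀ = 2: e^(0.2547t) = 2.
Solve: t = ln(2)/0.2547 ≈ 2.72 years.


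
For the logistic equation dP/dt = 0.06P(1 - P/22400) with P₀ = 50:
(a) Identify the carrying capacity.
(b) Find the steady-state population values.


Logistic ODE dP/dt = 0.06P(1 - P/22400) has equilibria where dP/dt = 0, i.e. P = 0 or P = 22400.
The coefficient (1 - P/K) = 0 when P = K, identifying K = 22400 as the carrying capacity.
(a) K = 22400; (b) equilibria P = 0 and P = 22400.


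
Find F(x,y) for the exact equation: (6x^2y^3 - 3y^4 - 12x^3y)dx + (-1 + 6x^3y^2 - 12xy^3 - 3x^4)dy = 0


Check exactness: ∂M/∂y = 18x^2y^2 - 12y^3 - 12x^3 and ∂N/∂x = 18x^2y^2 - 12y^3 - 12x^3; equal, so the equation is exact.
Integrate M with respect to x (treating y as constant): ∫M dx = 2x^3y^3 - 3xy^4 - 3x^4y + h(y).
Differentiate w.r.t. y and set equal to N: the x-dependent terms already match, leaving h'(y) = -1. Integrate: h(y) = -y.
So F(x,y) = -y + 2x^3y^3 - 3xy^4 - 3x^4y.
General solution: -y + 2x^3y^3 - 3xy^4 - 3x^4y = C.


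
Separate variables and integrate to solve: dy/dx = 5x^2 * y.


Separate variables: dy/y = 5x^2 dx.
Integrate: ln|y| = (5/3)x^3 + C₀.
Exponentiate: y = Ce^((5/3)x^3).


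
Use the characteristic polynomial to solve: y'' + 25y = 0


Characteristic equation: r² + 25 = 0.
Discriminant is negative; roots r = 0 ± 5i (complex conjugate pair).
General solution uses e^(α x)(C₁ cos(β x) + C₂ sin(β x)): y = C₁cos(5x) + C₂sin(5x).


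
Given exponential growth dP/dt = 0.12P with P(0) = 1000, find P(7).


The ODE dP/dt = 0.12P has solution P(t) = P(0)e^(0.12t).
Substitute P(0) = 1000 and t = 7: P(7) = 1000 e^(0.84) ≈ 2316.


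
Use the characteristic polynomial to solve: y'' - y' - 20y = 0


Characteristic equation: r² - r - 20 = 0.
Factor: (r - 5)(r + 4) = 0 ⇒ r = 5, -4 (distinct real).
General solution: y = C₁e^(5x) + C₂e^(-4x).


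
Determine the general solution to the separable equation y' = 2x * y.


Separate variables: dy/y = 2x dx.
Integrate: ln|y| = x^2 + C₀.
Exponentiate: y = Ce^(x^2).


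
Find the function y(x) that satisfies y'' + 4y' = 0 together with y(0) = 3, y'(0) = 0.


Characteristic roots of r² + 4r = 0 are -4, 0.
General solution y = c₁ e^(-4x) + c₂.
Apply y(0) = 3: c₁ + c₂ = 3. Apply y'(0) = 0: -4 c₁ + 0 c₂ = 0.
Solve: c₁ = 0, c₂ = 3.
Particular solution: y = 0e^(-4x) + 3.


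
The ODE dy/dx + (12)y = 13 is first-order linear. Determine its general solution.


P(x) = 12, Q(x) = 13; integrating factor μ = e^(12x).
(μ y)' = 13e^(12x) ⇒ μ y = (13/12)e^(12x) + C.
Divide by μ: y = 13/12 + Ce^(-12x).


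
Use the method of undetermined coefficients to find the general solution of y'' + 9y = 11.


Homogeneous part: r² + 9 = 0 ⇒ r = ±3i, so y_h = C₁cos(3x) + C₂sin(3x).
Try constant y_p = A; plug in: 9A = 11 ⇒ A = 11/9.
General solution: y = C₁cos(3x) + C₂sin(3x) + 11/9.


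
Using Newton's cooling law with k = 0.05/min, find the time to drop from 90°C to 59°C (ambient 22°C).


From T(t) = T_a + (T₀ - T_a)e^(-kt), set T(t) = 59:
(59 - 22) / (90 - 22) = e^(-0.05t), so t = -ln(0.544)/0.05 ≈ 12.2 minutes.


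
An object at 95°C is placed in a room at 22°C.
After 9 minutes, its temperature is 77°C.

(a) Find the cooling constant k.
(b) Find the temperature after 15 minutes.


Newton's law: T(t) = T_a + (T₀ - T_a)e^(-kt).
(a) Use T(9) = 77: (77 - 22)/(95 - 22) = e^(-k·9), so k = -ln(0.753)/9 ≈ 0.0315.
(b) Apply k to t = 15: T(15) = 22 + (73)e^(-0.472) ≈ 67.5°C.


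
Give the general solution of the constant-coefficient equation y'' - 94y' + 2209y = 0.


Characteristic equation: r² - 94r + 2209 = 0, i.e. (r - 47)² = 0.
Repeated root r = 47; include an x factor for the second linearly independent solution.
General solution: y = (C₁ + C₂x)e^(47x).


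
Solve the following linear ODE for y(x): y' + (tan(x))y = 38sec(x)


P(x) = tan(x) ⇒ μ = e^(∫tan(x)dx) = sec(x).
(sec(x) y)' = 38sec²(x) ⇒ sec(x) y = 38tan(x) + C.
Multiply by cos(x): y = 38sin(x) + C·cos(x).


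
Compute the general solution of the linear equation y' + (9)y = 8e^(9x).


P(x) = 9 ⇒ μ = e^(9x).
(μ y)' = 8e^(18x) ⇒ μ y = (8/18)e^(18x) + C.
Divide by μ: y = (4/9)e^(9x) + Ce^(-9x).


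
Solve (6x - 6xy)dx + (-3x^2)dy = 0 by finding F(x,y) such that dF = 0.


Check exactness: ∂M/∂y = -6x and ∂N/∂x = -6x; equal, so the equation is exact.
Integrate M with respect to x (treating y as constant): ∫M dx = 3x^2 - 3x^2y + h(y).
Differentiate w.r.t. y and set equal to N: all terms match, so h'(y) = 0 and h is a constant absorbed into C.
General solution: 3x^2 - 3x^2y = C.


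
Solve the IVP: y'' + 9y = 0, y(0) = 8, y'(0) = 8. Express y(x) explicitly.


Characteristic roots of r² + 9 = 0 are ±3i, so y = C₁cos(3x) + C₂sin(3x).
Apply y(0) = 8: C₁ = 8. Differentiate and apply y'(0) = 8: 3·C₂ = 8, so C₂ = 8/3.
Particular solution: y = 8cos(3x) + (8/3)sin(3x).


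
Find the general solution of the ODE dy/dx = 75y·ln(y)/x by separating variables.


Separate: dy/[y ln(y)] = 75 dx/x.
Substitute u = ln(y): du/u = 75 dx/x.
Integrate: ln|ln(y)| = 75ln|x| + C₀, hence ln(y) = C·x^75.


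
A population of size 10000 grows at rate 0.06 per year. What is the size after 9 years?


The ODE dP/dt = 0.06P has solution P(t) = P(0)e^(0.06t).
Substitute P(0) = 10000 and t = 9: P(9) = 10000 e^(0.54) ≈ 17160.


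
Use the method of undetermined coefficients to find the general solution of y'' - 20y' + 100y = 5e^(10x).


Characteristic polynomial (r - 10)² = 0; repeated root r = 10.
y_h = (C₁ + C₂x)e^(10x). Forcing matches the repeated root (resonance), so try y_p = Ax² e^(10x).
Substitute and solve for A: 2A = 5, so A = 5/2.
General solution: y = (C₁ + C₂x + (5/2)x²)e^(10x).


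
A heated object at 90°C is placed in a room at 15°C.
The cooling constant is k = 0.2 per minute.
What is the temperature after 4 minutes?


Newton's law: dT/dt = -k(T - T_a) has solution T(t) = T_a + (T₀ - T_a)e^(-kt).
Plug in T_a = 15, T₀ = 90, k = 0.2, t = 4: T(4) = 15 + (75)e^(-0.80) ≈ 48.7°C.


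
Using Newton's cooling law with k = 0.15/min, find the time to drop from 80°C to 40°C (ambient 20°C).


From T(t) = T_a + (T₀ - T_a)e^(-kt), set T(t) = 40:
(40 - 20) / (80 - 20) = e^(-0.15t), so t = -ln(0.333)/0.15 ≈ 7.3 minutes.


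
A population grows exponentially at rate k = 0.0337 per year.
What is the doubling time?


Exponential growth: P(t) = P₀ e^(0.0337t). Set P(t)/P₀ = 2: e^(0.0337t) = 2.
Solve: t = ln(2)/0.0337 ≈ 20.57 years.


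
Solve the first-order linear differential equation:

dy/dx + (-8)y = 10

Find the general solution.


P(x) = -8 ⇒ μ = e^(-8x).
(μ y)' = 10e^(-8x) ⇒ μ y = -(5/4)e^(-8x) + C.
Divide by μ: y = -5/4 + Ce^(8x).


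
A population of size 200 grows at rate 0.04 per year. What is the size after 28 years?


The ODE dP/dt = 0.04P has solution P(t) = P(0)e^(0.04t).
Substitute P(0) = 200 and t = 28: P(28) = 200 e^(1.12) ≈ 613.


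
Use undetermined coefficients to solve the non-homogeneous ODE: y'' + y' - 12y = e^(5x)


Characteristic roots of r² + r - 12 = 0 are 3, -4.
y_h = C₁e^(3x) + C₂e^(-4x).
Forcing exponent 5 is not a characteristic root; try y_p = Ae^(5x).
Substitute: A·(25 + (1)·5 + (-12)) = A·18 = 1, so A = 1/18.
General solution: y = C₁e^(3x) + C₂e^(-4x) + (1/18)e^(5x).


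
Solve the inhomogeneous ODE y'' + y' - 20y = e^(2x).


Characteristic roots of r² + r - 20 = 0 are -5, 4.
y_h = C₁e^(-5x) + C₂e^(4x).
Forcing exponent 2 is not a characteristic root; try y_p = Ae^(2x).
Substitute: A·(4 + (1)·2 + (-20)) = A·-14 = 1, so A = -1/14.
General solution: y = C₁e^(-5x) + C₂e^(4x) - (1/14)e^(2x).


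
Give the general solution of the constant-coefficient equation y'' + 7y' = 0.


Characteristic equation: r² + 7r = 0.
Factor: (r + 7)(r - 0) = 0 ⇒ r = -7, 0 (distinct real).
General solution: y = C₁e^(-7x) + C₂.


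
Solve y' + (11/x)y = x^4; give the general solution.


P(x) = 11/x ⇒ μ = x^11.
(x^11 y)' = x^15 ⇒ x^11 y = x^16/(16) + C.
Solve for y: y = (1/16)x^5 + C/x^11.


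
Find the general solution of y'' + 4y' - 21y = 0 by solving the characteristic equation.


Characteristic equation: r² + 4r - 21 = 0.
Factor: (r - 3)(r + 7) = 0 ⇒ r = 3, -7 (distinct real).
General solution: y = C₁e^(3x) + C₂e^(-7x).


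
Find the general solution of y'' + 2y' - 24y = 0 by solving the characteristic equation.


Characteristic equation: r² + 2r - 24 = 0.
Factor: (r + 6)(r - 4) = 0 ⇒ r = -6, 4 (distinct real).
General solution: y = C₁e^(-6x) + C₂e^(4x).


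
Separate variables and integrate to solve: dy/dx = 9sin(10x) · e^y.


Separate: e^(-y) dy = 9sin(10x) dx.
Integrate: -e^(-y) = -(9/10)cos(10x) + C₀.
Rearrange: e^(-y) = (9/10)cos(10x) + C.


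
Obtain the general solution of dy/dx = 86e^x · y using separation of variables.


Separate variables: dy/y = 86e^x dx.
Integrate: ln|y| = 86e^x + C₀.
Exponentiate: y = Ce^(86e^x).


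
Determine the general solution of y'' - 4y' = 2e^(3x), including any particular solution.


Characteristic roots of r² - 4r = 0 are 4, 0.
y_h = C₁e^(4x) + C₂.
Forcing exponent 3 is not a characteristic root; try y_p = Ae^(3x).
Substitute: A·(9 + (-4)·3 + (0)) = A·-3 = 2, so A = -2/3.
General solution: y = C₁e^(4x) + C₂ - (2/3)e^(3x).


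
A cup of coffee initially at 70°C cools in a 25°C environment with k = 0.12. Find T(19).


Newton's law: dT/dt = -k(T - T_a) has solution T(t) = T_a + (T₀ - T_a)e^(-kt).
Plug in T_a = 25, T₀ = 70, k = 0.12, t = 19: T(19) = 25 + (45)e^(-2.28) ≈ 29.6°C.


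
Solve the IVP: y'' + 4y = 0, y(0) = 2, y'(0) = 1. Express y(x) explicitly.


Characteristic roots of r² + 4 = 0 are ±2i, so y = C₁cos(2x) + C₂sin(2x).
Apply y(0) = 2: C₁ = 2. Differentiate and apply y'(0) = 1: 2·C₂ = 1, so C₂ = 1/2.
Particular solution: y = 2cos(2x) + (1/2)sin(2x).


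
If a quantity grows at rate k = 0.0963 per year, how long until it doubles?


Exponential growth: P(t) = P₀ e^(0.0963t). Set P(t)/P₀ = 2: e^(0.0963t) = 2.
Solve: t = ln(2)/0.0963 ≈ 7.20 years.
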